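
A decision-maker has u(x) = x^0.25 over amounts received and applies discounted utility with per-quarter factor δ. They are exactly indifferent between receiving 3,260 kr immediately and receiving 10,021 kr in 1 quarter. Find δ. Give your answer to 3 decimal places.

δ ≈ 0.755

Equating discounted utilities: u(3260) = δ·u(10021) ⇒ δ = u(3260)/u(10021).
With u(x) = x^0.25: δ = 3260^0.25/10021^0.25 = (3260/10021)^0.25 = 0.75523.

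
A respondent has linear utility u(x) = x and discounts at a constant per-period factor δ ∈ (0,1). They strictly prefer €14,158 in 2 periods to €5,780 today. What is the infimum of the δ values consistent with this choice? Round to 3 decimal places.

δ > 0.639

Under u(x) = x this choice says 5780 < δ^2·14158.
Hence δ^2 > 5780/14158 = 0.40825, and x ↦ x^(1/2) is increasing on (0,∞).
δ > (5780/14158)^(1/2) ≈ 0.639.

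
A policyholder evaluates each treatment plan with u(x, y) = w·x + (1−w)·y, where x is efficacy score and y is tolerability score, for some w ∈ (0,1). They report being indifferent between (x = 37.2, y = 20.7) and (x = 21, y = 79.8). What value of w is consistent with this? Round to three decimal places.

Equating utilities: w·37.2 + (1−w)·20.7 = w·21 + (1−w)·79.8.
w·(37.2−21) = (1−w)·(79.8−20.7), i.e. w·16.2 = (1−w)·59.1.
The marginal rate of substitution is 59.1/16.2, so w = 59.1/(16.2+59.1) = 0.785.

w = 0.785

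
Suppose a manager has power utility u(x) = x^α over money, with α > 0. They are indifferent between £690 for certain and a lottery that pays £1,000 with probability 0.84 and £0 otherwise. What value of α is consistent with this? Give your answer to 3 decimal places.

The lottery's expected utility is 0.84·u(1000) + 0.16·u(0) = 0.84·1000^α (since u(0) = 0 for α > 0).
Equating: 690^α = 0.84·1000^α, i.e. 0.6900^α = 0.84.
Taking logs: α·ln(690/1000) = ln(0.84), so α = -0.174353 / -0.371064 ≈ 0.470.

α ≈ 0.470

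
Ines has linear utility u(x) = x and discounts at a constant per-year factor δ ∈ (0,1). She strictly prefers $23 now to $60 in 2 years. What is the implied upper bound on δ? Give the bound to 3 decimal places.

δ < 0.619

The preference means 23 > δ^2·60.
Hence δ^2 < 23/60 = 0.38333, and x ↦ x^(1/2) is increasing on (0,∞).
δ < (23/60)^(1/2) ≈ 0.619.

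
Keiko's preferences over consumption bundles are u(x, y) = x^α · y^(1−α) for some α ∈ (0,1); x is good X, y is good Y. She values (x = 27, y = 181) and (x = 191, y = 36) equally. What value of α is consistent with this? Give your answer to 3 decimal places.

α ≈ 0.452

Indifference: 27^α · 181^(1−α) = 191^α · 36^(1−α).
Taking logs: α·ln 27 + (1−α)·ln 181 = α·ln 191 + (1−α)·ln 36, i.e. α·-1.956437 = (1−α)·-1.614978.
Thus α·(-3.571415) = -1.614978, so α = -1.614978/-3.571415 ≈ 0.452.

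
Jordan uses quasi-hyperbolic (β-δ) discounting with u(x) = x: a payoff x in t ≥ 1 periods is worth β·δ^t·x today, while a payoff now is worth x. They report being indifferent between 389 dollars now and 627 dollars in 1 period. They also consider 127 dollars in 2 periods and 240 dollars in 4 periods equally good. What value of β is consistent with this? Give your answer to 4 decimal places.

From the later pair, β·δ^2·127 = β·δ^4·240; dividing through, δ^2 = 127/240 = 0.52917, so δ = 0.72744.
Now use the now-vs-future pair: 389 = β·δ·627 gives β = 389/(0.72744·627) ≈ 0.8529.

β ≈ 0.8529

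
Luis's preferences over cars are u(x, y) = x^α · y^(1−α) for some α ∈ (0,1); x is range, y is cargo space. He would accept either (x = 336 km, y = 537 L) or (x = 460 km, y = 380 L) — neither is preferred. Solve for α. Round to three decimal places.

α ≈ 0.524

Set the two utilities equal: 336^α·537^(1−α) = 460^α·380^(1−α).
Rearrange to (336/460)^α = (380/537)^(1−α) and take logs: α·-0.314115 = (1−α)·-0.345827.
With A = -0.314115 and B = -0.345827: α·A = (1−α)·B, so α = B/(A+B) = -0.345827/-0.659942 ≈ 0.524.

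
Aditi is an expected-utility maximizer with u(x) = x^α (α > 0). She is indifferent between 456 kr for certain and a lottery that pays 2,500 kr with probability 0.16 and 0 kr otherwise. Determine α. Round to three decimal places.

α ≈ 1.077

EU(lottery) = 0.16·2500^α + 0.84·0 = 0.16·2500^α.
Indifference: 456^α = 0.16·2500^α, so (456/2500)^α = 0.16.
α = ln(0.16) / ln(456/2500) = -1.832581/-1.701553 ≈ 1.077.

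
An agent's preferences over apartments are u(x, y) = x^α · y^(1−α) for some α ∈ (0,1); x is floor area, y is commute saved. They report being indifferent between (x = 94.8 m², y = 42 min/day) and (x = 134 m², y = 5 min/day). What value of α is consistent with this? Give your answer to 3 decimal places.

α ≈ 0.860

Set the two utilities equal: 94.8^α·42^(1−α) = 134^α·5^(1−α).
Taking logs: α·ln 94.8 + (1−α)·ln 42 = α·ln 134 + (1−α)·ln 5, i.e. α·-0.346070 = (1−α)·-2.128232.
Thus α·(-2.474302) = -2.128232, so α = -2.128232/-2.474302 ≈ 0.860.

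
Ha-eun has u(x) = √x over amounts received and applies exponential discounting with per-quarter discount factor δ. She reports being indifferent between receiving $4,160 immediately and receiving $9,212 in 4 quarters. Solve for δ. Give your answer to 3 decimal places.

δ ≈ 0.905

The payoff in 4 quarters is discounted by δ^4, so u(4160) = δ^4·u(9212) and δ^4 = u(4160)/u(9212).
Since u(x) = √x, δ^4 = √(4160/9212) = 0.67200.
Taking the 4th root: δ = 0.67200^(1/4) ≈ 0.905.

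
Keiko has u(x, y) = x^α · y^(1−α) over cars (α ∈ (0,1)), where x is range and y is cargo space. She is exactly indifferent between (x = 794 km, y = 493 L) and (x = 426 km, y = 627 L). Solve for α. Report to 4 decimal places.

α ≈ 0.2786

Indifference: 794^α · 493^(1−α) = 426^α · 627^(1−α).
Taking logs: α·ln 794 + (1−α)·ln 493 = α·ln 426 + (1−α)·ln 627, i.e. α·0.6226441 = (1−α)·0.2404374.
With A = 0.6226441 and B = 0.2404374: α·A = (1−α)·B, so α = B/(A+B) = 0.2404374/0.8630815 ≈ 0.2786.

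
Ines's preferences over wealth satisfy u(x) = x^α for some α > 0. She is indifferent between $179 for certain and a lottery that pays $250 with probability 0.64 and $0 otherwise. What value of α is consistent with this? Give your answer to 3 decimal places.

α ≈ 1.336

Since u(0) = 0, the lottery's EU is 0.64·250^α.
Setting u(179) equal to that: 179^α = 0.64·250^α ⇒ (179/250)^α = 0.64.
α = ln(0.64) / ln(179/250) = -0.446287/-0.334075 ≈ 1.336.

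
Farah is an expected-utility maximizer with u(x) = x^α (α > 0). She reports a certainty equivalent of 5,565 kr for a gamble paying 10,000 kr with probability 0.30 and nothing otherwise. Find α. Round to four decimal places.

α ≈ 2.0543

Since u(0) = 0, the lottery's EU is 0.30·10000^α.
Equating: 5565^α = 0.30·10000^α, i.e. 0.5565^α = 0.30.
α = ln(0.30) / ln(5565/10000) = -1.2039728/-0.5860881 ≈ 2.0543.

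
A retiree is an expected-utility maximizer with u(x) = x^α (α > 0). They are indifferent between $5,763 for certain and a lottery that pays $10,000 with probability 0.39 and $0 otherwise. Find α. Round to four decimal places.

α ≈ 1.7085

EU(lottery) = 0.39·10000^α + 0.61·0 = 0.39·10000^α.
Equating: 5763^α = 0.39·10000^α, i.e. 0.5763^α = 0.39.
Take logs: α = ln 0.39 / ln(5763/10000) ≈ 1.708515.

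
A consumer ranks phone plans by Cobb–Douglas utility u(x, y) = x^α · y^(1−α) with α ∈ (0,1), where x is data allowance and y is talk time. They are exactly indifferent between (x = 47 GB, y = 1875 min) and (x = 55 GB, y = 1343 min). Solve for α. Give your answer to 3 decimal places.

α ≈ 0.680

Indifference: 47^α · 1875^(1−α) = 55^α · 1343^(1−α).
Taking logs: α·ln 47 + (1−α)·ln 1875 = α·ln 55 + (1−α)·ln 1343, i.e. α·-0.157186 = (1−α)·-0.333703.
Thus α·(-0.490889) = -0.333703, so α = -0.333703/-0.490889 ≈ 0.680.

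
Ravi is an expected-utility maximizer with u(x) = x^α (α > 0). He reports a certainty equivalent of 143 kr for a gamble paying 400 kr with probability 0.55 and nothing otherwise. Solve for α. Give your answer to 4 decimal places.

The lottery's expected utility is 0.55·u(400) + 0.45·u(0) = 0.55·400^α (since u(0) = 0 for α > 0).
Indifference: 143^α = 0.55·400^α, so (143/400)^α = 0.55.
α = ln(0.55) / ln(143/400) = -0.5978370/-1.0286199 ≈ 0.5812.

α ≈ 0.5812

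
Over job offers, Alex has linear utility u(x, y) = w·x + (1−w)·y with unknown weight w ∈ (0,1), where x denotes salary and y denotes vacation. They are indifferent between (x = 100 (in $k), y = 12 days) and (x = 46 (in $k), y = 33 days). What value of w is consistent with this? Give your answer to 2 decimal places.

w = 0.28

u(100,12) = u(46,33) means w·100 + (1−w)·12 = w·46 + (1−w)·33.
Rearranging, 54·w − 21·(1−w) = 0.
So w/(1−w) = 21/54 = 0.3889, giving w = 21/(54+21) = 0.28.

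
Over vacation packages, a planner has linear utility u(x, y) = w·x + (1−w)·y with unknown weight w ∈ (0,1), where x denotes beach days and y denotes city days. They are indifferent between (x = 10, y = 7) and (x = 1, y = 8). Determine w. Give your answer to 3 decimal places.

Equating utilities: w·10 + (1−w)·7 = w·1 + (1−w)·8.
Rearranging, 9·w − 1·(1−w) = 0.
So w/(1−w) = 1/9 = 0.1111, giving w = 1/(9+1) = 0.100.

w = 0.100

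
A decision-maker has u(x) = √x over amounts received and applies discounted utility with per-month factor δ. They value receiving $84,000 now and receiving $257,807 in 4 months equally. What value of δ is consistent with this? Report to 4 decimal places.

δ ≈ 0.8692

Indifference means u(84000) = δ^4 · u(257807), so δ^4 = u(84000)/u(257807).
With u(x) = √x: δ^4 = √84000/√257807 = √(84000/257807) = 0.57081.
Hence δ = (0.57081)^(1/4) = 0.869207.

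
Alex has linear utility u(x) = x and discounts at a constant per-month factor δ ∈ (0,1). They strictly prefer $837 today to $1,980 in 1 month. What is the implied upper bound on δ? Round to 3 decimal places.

δ < 0.423

The preference means 837 > δ·1980.
Dividing through by 1980 gives δ < 0.42273.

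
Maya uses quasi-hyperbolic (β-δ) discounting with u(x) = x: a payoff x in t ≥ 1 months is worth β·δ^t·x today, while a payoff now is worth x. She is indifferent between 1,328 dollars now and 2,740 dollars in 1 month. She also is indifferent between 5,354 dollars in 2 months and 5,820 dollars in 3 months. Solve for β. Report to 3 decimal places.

The second indifference involves only future payoffs, so β cancels: β·δ^2·5354 = β·δ^3·5820, giving δ = 5354/5820 = 0.91993.
Now use the now-vs-future pair: 1328 = β·δ·2740 gives β = 1328/(0.91993·2740) ≈ 0.527.

β ≈ 0.527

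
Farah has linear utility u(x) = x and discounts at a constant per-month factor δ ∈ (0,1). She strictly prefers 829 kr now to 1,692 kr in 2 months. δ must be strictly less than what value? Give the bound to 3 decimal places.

δ < 0.700

Under u(x) = x this choice says 829 > δ^2·1692.
So δ^2 < 829/1692 = 0.48995; taking the square root of both positive sides preserves the inequality.
δ < 0.48995^(1/2) = 0.700.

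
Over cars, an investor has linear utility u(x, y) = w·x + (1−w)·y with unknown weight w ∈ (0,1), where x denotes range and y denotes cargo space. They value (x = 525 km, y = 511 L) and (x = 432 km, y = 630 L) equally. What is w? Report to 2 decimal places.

w = 0.56

Equating utilities: w·525 + (1−w)·511 = w·432 + (1−w)·630.
Collecting terms: w·93 = (1−w)·119.
The marginal rate of substitution is 119/93, so w = 119/(93+119) = 0.56.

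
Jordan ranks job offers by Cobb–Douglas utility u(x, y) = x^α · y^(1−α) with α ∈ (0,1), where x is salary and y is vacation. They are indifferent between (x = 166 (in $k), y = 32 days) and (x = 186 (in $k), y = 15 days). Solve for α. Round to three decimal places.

The Cobb–Douglas utilities coincide, so 166^α·32^(1−α) = 186^α·15^(1−α).
Rearrange to (166/186)^α = (15/32)^(1−α) and take logs: α·-0.113759 = (1−α)·-0.757686.
Thus α·(-0.871445) = -0.757686, so α = -0.757686/-0.871445 ≈ 0.869.

α ≈ 0.869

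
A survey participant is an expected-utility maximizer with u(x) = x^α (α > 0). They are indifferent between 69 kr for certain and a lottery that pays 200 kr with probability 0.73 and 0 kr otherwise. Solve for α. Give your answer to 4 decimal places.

α ≈ 0.2957

EU(lottery) = 0.73·200^α + 0.27·0 = 0.73·200^α.
Setting u(69) equal to that: 69^α = 0.73·200^α ⇒ (69/200)^α = 0.73.
Take logs: α = ln 0.73 / ln(69/200) ≈ 0.295722.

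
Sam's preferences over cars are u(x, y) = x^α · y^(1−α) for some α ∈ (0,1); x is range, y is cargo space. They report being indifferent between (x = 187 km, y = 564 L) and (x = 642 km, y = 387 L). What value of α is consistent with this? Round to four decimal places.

Set the two utilities equal: 187^α·564^(1−α) = 642^α·387^(1−α).
(187/642)^α = (387/564)^(1−α); take logs: α·ln(187/642) = (1−α)·ln(387/564), i.e. α·-1.2334797 = (1−α)·-0.3766296.
So α/(1−α) = (-0.3766296)/(-1.2334797) = 0.3053391, and α = 0.3053391/1.3053391 ≈ 0.2339.

α ≈ 0.2339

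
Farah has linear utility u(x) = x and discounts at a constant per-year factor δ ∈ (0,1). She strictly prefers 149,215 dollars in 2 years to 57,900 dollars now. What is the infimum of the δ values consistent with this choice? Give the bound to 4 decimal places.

δ > 0.6229

Comparing present values: 57900 < δ^2·149215.
Dividing by 149215: δ^2 > 0.38803. Both sides are positive, so the square root keeps the direction.
δ > 0.38803^(1/2) = 0.6229.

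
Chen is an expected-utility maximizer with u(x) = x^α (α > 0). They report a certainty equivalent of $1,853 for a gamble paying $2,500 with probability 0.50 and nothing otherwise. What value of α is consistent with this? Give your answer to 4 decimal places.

α ≈ 2.3145

EU(lottery) = 0.50·2500^α + 0.50·0 = 0.50·2500^α.
Indifference: 1853^α = 0.50·2500^α, so (1853/2500)^α = 0.50.
Take logs: α = ln 0.50 / ln(1853/2500) ≈ 2.314465.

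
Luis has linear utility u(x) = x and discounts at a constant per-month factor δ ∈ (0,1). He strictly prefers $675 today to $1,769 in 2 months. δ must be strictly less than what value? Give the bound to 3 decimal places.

The preference means 675 > δ^2·1769.
Hence δ^2 < 675/1769 = 0.38157, and x ↦ x^(1/2) is increasing on (0,∞).
δ < (675/1769)^(1/2) ≈ 0.618.

δ < 0.618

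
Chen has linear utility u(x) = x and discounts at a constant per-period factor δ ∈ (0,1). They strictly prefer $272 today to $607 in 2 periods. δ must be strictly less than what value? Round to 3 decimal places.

Comparing present values: 272 > δ^2·607.
Dividing by 607: δ^2 < 0.44811. Both sides are positive, so the square root keeps the direction.
δ < 0.44811^(1/2) = 0.669.

δ < 0.669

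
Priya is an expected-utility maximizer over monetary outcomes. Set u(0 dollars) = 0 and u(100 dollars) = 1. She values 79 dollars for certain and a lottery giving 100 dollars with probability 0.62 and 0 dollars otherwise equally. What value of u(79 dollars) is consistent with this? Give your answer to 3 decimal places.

By the standard-gamble method, u(79 dollars) is just the indifference probability on the best outcome: 0.62.

0.620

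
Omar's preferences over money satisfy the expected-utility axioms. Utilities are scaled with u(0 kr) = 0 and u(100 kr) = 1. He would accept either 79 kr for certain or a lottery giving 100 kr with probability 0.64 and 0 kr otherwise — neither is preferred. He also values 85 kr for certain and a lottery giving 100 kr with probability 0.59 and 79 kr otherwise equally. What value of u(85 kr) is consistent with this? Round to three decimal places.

From the first indifference, u(79 kr) = 0.64·u(100 kr) + 0.36·u(0 kr) = 0.64·1 + 0.36·0 = 0.64.
Then u(85 kr) = 0.59·u(100 kr) + 0.41·u(79 kr) = 0.59·1.00 + 0.41·0.64 = 0.8524.

0.852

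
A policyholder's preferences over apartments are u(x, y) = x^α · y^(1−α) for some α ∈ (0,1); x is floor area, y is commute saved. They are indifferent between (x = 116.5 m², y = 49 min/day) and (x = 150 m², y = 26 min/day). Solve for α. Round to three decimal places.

Set the two utilities equal: 116.5^α·49^(1−α) = 150^α·26^(1−α).
(116.5/150)^α = (26/49)^(1−α); take logs: α·ln(116.5/150) = (1−α)·ln(26/49), i.e. α·-0.252744 = (1−α)·-0.633724.
Thus α·(-0.886468) = -0.633724, so α = -0.633724/-0.886468 ≈ 0.715.

α ≈ 0.715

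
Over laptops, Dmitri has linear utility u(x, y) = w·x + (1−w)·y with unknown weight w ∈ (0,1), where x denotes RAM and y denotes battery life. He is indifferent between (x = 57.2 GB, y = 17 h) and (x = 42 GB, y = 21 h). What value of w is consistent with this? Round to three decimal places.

w = 0.208

u(57.2,17) = u(42,21) means w·57.2 + (1−w)·17 = w·42 + (1−w)·21.
w·(57.2−42) = (1−w)·(21−17), i.e. w·15.2 = (1−w)·4.
Hence w = 4/(15.2+4) = 4/19.2 = 0.208.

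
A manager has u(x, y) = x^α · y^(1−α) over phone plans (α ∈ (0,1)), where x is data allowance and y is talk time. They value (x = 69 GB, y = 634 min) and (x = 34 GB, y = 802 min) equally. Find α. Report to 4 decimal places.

α ≈ 0.2493

Indifference: 69^α · 634^(1−α) = 34^α · 802^(1−α).
Rearrange to (69/34)^α = (802/634)^(1−α) and take logs: α·0.7077460 = (1−α)·0.2350597.
Thus α·(0.9428057) = 0.2350597, so α = 0.2350597/0.9428057 ≈ 0.2493.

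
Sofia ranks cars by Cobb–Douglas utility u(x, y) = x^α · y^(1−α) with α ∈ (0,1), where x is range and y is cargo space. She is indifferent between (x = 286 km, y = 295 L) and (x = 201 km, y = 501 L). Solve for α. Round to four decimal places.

Set the two utilities equal: 286^α·295^(1−α) = 201^α·501^(1−α).
(286/201)^α = (501/295)^(1−α); take logs: α·ln(286/201) = (1−α)·ln(501/295), i.e. α·0.3526869 = (1−α)·0.5296307.
So α/(1−α) = (0.5296307)/(0.3526869) = 1.5017022, and α = 1.5017022/2.5017022 ≈ 0.6003.

α ≈ 0.6003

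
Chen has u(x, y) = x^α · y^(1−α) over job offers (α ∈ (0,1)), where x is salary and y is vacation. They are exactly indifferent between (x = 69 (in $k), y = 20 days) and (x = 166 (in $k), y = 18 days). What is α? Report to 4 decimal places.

Set the two utilities equal: 69^α·20^(1−α) = 166^α·18^(1−α).
Rearrange to (69/166)^α = (18/20)^(1−α) and take logs: α·-0.8778813 = (1−α)·-0.1053605.
So α/(1−α) = (-0.1053605)/(-0.8778813) = 0.1200168, and α = 0.1200168/1.1200168 ≈ 0.1072.

α ≈ 0.1072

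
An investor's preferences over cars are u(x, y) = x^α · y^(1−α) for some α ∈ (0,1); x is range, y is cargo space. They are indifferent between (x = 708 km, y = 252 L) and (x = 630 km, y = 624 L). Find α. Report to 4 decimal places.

Set the two utilities equal: 708^α·252^(1−α) = 630^α·624^(1−α).
(708/630)^α = (624/252)^(1−α); take logs: α·ln(708/630) = (1−α)·ln(624/252), i.e. α·0.1167243 = (1−α)·0.9067213.
With A = 0.1167243 and B = 0.9067213: α·A = (1−α)·B, so α = B/(A+B) = 0.9067213/1.0234456 ≈ 0.8859.

α ≈ 0.8859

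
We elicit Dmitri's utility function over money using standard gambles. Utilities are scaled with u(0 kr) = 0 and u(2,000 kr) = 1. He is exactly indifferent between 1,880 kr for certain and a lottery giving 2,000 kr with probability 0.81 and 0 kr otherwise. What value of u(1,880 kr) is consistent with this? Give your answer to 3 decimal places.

0.810

u(1,880 kr) equals the lottery's expected utility: 0.81·1 + 0.19·0 = 0.81.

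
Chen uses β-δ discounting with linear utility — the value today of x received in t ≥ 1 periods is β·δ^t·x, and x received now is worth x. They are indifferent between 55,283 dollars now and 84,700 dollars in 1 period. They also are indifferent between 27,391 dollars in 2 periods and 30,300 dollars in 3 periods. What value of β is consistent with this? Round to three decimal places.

From the later pair, β·δ^2·27391 = β·δ^3·30300; dividing through, δ = 27391/30300 = 0.90399.
Now use the now-vs-future pair: 55283 = β·δ·84700 gives β = 55283/(0.90399·84700) ≈ 0.722.

β ≈ 0.722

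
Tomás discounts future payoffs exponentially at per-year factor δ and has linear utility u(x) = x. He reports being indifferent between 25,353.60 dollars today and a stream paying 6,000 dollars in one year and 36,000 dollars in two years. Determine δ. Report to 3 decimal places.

Equating present values: 25353.60 = 6000δ + 36000δ².
So 36000δ² + 6000δ − 25353.60 = 0.
By the quadratic formula (taking the positive root), δ = (−6000 + √3686918400.00) / 72000 ≈ 0.760.

δ ≈ 0.760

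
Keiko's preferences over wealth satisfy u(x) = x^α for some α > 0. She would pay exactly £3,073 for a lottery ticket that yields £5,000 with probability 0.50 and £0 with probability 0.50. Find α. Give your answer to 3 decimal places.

Since u(0) = 0, the lottery's EU is 0.50·5000^α.
Indifference: 3073^α = 0.50·5000^α, so (3073/5000)^α = 0.50.
Take logs: α = ln 0.50 / ln(3073/5000) ≈ 1.42393.

α ≈ 1.424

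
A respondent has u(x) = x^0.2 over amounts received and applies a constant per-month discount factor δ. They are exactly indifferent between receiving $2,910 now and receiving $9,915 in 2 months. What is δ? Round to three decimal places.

Indifference means u(2910) = δ^2 · u(9915), so δ^2 = u(2910)/u(9915).
With u(x) = x^0.2: δ^2 = 2910^0.2/9915^0.2 = (2910/9915)^0.2 = 0.78256.
So δ = 0.78256^(1/2) ≈ 0.885.

δ ≈ 0.885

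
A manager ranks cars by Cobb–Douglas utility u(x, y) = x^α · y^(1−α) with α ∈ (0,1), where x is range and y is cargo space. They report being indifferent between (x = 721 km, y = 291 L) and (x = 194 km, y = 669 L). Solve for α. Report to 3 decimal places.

Indifference: 721^α · 291^(1−α) = 194^α · 669^(1−α).
(721/194)^α = (669/291)^(1−α); take logs: α·ln(721/194) = (1−α)·ln(669/291), i.e. α·1.312781 = (1−α)·0.832461.
So α/(1−α) = (0.832461)/(1.312781) = 0.634120, and α = 0.634120/1.634120 ≈ 0.388.

α ≈ 0.388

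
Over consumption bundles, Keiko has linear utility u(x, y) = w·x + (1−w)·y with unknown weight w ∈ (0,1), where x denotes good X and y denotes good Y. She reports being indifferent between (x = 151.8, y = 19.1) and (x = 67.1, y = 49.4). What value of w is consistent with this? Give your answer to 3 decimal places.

u(151.8,19.1) = u(67.1,49.4) means w·151.8 + (1−w)·19.1 = w·67.1 + (1−w)·49.4.
Collecting terms: w·84.7 = (1−w)·30.3.
So w/(1−w) = 30.3/84.7 = 0.3577, giving w = 30.3/(84.7+30.3) = 0.263.

w = 0.263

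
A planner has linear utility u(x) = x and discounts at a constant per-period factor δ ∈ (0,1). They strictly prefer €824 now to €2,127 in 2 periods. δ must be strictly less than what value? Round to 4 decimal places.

Comparing present values: 824 > δ^2·2127.
Dividing by 2127: δ^2 < 0.38740. Both sides are positive, so the square root keeps the direction.
δ < (824/2127)^(1/2) ≈ 0.6224.

δ < 0.6224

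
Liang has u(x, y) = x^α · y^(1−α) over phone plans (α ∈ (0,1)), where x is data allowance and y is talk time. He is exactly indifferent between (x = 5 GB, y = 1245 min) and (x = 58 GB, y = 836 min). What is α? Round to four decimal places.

α ≈ 0.1398

Set the two utilities equal: 5^α·1245^(1−α) = 58^α·836^(1−α).
Rearrange to (5/58)^α = (836/1245)^(1−α) and take logs: α·-2.4510051 = (1−α)·-0.3982622.
With A = -2.4510051 and B = -0.3982622: α·A = (1−α)·B, so α = B/(A+B) = -0.3982622/-2.8492673 ≈ 0.1398.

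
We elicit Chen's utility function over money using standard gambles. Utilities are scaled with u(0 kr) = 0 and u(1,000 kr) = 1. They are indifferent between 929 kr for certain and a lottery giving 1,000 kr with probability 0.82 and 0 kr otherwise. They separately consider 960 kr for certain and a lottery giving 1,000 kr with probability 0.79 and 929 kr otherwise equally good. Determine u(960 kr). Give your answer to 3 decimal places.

0.962

The first gamble pins u(929 kr): it must equal 0.82·1 + 0.18·0 = 0.82.
Then u(960 kr) = 0.79·u(1,000 kr) + 0.21·u(929 kr) = 0.79·1.00 + 0.21·0.82 = 0.9622.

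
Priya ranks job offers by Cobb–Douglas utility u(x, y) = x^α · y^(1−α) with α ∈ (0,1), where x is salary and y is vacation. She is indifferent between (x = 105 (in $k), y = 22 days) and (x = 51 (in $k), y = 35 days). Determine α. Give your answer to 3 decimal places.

Indifference: 105^α · 22^(1−α) = 51^α · 35^(1−α).
Rearrange to (105/51)^α = (35/22)^(1−α) and take logs: α·0.722135 = (1−α)·0.464306.
With A = 0.722135 and B = 0.464306: α·A = (1−α)·B, so α = B/(A+B) = 0.464306/1.186441 ≈ 0.391.

α ≈ 0.391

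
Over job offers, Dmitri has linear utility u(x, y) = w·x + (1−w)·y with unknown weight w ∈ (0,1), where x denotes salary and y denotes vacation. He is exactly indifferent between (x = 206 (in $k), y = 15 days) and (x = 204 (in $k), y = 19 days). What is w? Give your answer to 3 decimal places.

w = 0.667

u(206,15) = u(204,19) means w·206 + (1−w)·15 = w·204 + (1−w)·19.
Collecting terms: w·2 = (1−w)·4.
So w/(1−w) = 4/2 = 2.0000, giving w = 4/(2+4) = 0.667.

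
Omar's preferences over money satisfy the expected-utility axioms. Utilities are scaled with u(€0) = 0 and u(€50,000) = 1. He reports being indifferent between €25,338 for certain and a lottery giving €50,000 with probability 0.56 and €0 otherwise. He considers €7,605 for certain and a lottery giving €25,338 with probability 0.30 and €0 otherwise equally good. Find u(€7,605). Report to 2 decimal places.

0.17

First, u(€25,338) = 0.56·u(€50,000) + 0.44·u(€0) = 0.56.
Then u(€7,605) = 0.30·u(€25,338) + 0.70·u(€0) = 0.30·0.56 + 0.70·0.00 = 0.1680.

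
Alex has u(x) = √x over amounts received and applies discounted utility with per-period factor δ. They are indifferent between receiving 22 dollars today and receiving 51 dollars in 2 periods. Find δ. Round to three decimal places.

Indifference means u(22) = δ^2 · u(51), so δ^2 = u(22)/u(51).
Since u(x) = √x, δ^2 = √(22/51) = 0.65679.
So δ = 0.65679^(1/2) ≈ 0.810.

δ ≈ 0.810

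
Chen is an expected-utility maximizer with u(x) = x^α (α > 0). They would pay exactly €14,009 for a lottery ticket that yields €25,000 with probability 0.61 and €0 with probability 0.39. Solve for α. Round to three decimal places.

Since u(0) = 0, the lottery's EU is 0.61·25000^α.
Setting u(14009) equal to that: 14009^α = 0.61·25000^α ⇒ (14009/25000)^α = 0.61.
Take logs: α = ln 0.61 / ln(14009/25000) ≈ 0.85345.

α ≈ 0.853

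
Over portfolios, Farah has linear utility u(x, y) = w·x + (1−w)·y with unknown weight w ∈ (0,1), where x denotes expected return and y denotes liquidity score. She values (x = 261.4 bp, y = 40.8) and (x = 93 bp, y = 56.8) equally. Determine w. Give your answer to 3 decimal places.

u(261.4,40.8) = u(93,56.8) means w·261.4 + (1−w)·40.8 = w·93 + (1−w)·56.8.
Rearranging, 168.4·w − 16·(1−w) = 0.
The marginal rate of substitution is 16/168.4, so w = 16/(168.4+16) = 0.087.

w = 0.087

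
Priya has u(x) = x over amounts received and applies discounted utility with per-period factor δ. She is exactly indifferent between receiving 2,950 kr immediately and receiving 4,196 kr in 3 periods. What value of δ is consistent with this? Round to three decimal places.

Equating discounted utilities: u(2950) = δ^3·u(4196) ⇒ δ^3 = u(2950)/u(4196).
With u(x) = x: δ^3 = 2950/4196 = 0.70305.
So δ = 0.70305^(1/3) ≈ 0.889.

δ ≈ 0.889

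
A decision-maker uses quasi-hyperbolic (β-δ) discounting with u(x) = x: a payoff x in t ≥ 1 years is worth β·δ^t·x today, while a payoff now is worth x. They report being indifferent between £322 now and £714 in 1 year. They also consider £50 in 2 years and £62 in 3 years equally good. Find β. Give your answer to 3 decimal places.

β ≈ 0.559

Both payoffs in the second observation are in the future, so β drops out: δ^2·50 = δ^3·62 ⇒ δ = 50/62 = 0.80645.
Substituting δ into 322 = β·δ·714: β = 322/(575.806) ≈ 0.559.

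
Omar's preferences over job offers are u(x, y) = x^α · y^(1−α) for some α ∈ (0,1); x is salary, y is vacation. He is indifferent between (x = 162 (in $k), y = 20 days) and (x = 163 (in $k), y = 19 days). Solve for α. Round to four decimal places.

Indifference: 162^α · 20^(1−α) = 163^α · 19^(1−α).
Taking logs: α·ln 162 + (1−α)·ln 20 = α·ln 163 + (1−α)·ln 19, i.e. α·-0.0061539 = (1−α)·-0.0512933.
Thus α·(-0.0574472) = -0.0512933, so α = -0.0512933/-0.0574472 ≈ 0.8929.

α ≈ 0.8929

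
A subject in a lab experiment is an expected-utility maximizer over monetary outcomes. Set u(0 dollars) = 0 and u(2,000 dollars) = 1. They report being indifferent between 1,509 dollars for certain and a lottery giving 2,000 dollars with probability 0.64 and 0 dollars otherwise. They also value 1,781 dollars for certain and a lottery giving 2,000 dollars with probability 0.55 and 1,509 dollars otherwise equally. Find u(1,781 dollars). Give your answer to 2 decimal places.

0.84

The first gamble pins u(1,509 dollars): it must equal 0.64·1 + 0.36·0 = 0.64.
The second indifference gives u(1,781 dollars) = 0.55·u(2,000 dollars) + 0.45·u(1,509 dollars) = 0.55·1.00 + 0.45·0.64 = 0.8380.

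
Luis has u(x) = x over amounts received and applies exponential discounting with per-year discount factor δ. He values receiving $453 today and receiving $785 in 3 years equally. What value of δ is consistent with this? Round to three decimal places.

δ ≈ 0.833

The payoff in 3 years is discounted by δ^3, so u(453) = δ^3·u(785) and δ^3 = u(453)/u(785).
With u(x) = x: δ^3 = 453/785 = 0.57707.
So δ = 0.57707^(1/3) ≈ 0.833.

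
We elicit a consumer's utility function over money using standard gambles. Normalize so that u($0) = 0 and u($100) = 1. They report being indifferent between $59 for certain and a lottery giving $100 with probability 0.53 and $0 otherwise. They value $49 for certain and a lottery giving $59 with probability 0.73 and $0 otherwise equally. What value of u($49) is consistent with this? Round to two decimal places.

The first gamble pins u($59): it must equal 0.53·1 + 0.47·0 = 0.53.
The second indifference gives u($49) = 0.73·u($59) + 0.27·u($0) = 0.73·0.53 + 0.27·0.00 = 0.3869.

0.39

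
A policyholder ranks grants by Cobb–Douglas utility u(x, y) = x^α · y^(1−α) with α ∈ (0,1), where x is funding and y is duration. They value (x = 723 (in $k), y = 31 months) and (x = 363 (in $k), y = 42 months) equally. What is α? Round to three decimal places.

The Cobb–Douglas utilities coincide, so 723^α·31^(1−α) = 363^α·42^(1−α).
Taking logs: α·ln 723 + (1−α)·ln 31 = α·ln 363 + (1−α)·ln 42, i.e. α·0.689006 = (1−α)·0.303682.
So α/(1−α) = (0.303682)/(0.689006) = 0.440754, and α = 0.440754/1.440754 ≈ 0.306.

α ≈ 0.306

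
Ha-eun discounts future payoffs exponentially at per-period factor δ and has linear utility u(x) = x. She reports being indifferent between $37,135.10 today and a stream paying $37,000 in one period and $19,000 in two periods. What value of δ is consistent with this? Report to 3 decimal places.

δ ≈ 0.730

The stream is worth 37000δ + 19000δ² today, so 37000δ + 19000δ² = 37135.10.
That is, 19000δ² + 37000δ − 37135.10 = 0, a quadratic in δ.
δ = (−37000 + √(37000² + 4·19000·37135.10)) / (2·19000) = (−37000 + √4191267600.00) / 38000 ≈ 0.730.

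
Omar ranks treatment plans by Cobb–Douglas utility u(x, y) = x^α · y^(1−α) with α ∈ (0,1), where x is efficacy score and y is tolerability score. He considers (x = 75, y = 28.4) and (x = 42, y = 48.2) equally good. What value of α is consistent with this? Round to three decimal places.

Indifference: 75^α · 28.4^(1−α) = 42^α · 48.2^(1−α).
Rearrange to (75/42)^α = (48.2/28.4)^(1−α) and take logs: α·0.579818 = (1−α)·0.528970.
Thus α·(1.108788) = 0.528970, so α = 0.528970/1.108788 ≈ 0.477.

α ≈ 0.477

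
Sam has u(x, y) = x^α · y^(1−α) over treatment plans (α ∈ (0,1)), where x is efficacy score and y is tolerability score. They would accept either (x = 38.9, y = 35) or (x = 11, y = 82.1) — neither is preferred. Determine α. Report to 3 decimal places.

Set the two utilities equal: 38.9^α·35^(1−α) = 11^α·82.1^(1−α).
(38.9/11)^α = (82.1/35)^(1−α); take logs: α·ln(38.9/11) = (1−α)·ln(82.1/35), i.e. α·1.263099 = (1−α)·0.852590.
Thus α·(2.115689) = 0.852590, so α = 0.852590/2.115689 ≈ 0.403.

α ≈ 0.403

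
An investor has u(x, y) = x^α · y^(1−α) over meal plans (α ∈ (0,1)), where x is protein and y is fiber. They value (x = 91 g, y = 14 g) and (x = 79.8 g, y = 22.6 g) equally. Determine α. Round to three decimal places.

Set the two utilities equal: 91^α·14^(1−α) = 79.8^α·22.6^(1−α).
Taking logs: α·ln 91 + (1−α)·ln 14 = α·ln 79.8 + (1−α)·ln 22.6, i.e. α·0.131336 = (1−α)·0.478893.
Thus α·(0.610229) = 0.478893, so α = 0.478893/0.610229 ≈ 0.785.

α ≈ 0.785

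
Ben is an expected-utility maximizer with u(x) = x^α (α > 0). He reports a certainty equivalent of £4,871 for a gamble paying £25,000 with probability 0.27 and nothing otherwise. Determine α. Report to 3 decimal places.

The lottery's expected utility is 0.27·u(25000) + 0.73·u(0) = 0.27·25000^α (since u(0) = 0 for α > 0).
Setting u(4871) equal to that: 4871^α = 0.27·25000^α ⇒ (4871/25000)^α = 0.27.
Taking logs: α·ln(4871/25000) = ln(0.27), so α = -1.309333 / -1.635577 ≈ 0.801.

α ≈ 0.801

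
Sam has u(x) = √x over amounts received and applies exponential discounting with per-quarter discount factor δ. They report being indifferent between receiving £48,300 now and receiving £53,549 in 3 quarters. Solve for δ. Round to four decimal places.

δ ≈ 0.9830

The payoff in 3 quarters is discounted by δ^3, so u(48300) = δ^3·u(53549) and δ^3 = u(48300)/u(53549).
Since u(x) = √x, δ^3 = √(48300/53549) = 0.94973.
Hence δ = (0.94973)^(1/3) = 0.982953.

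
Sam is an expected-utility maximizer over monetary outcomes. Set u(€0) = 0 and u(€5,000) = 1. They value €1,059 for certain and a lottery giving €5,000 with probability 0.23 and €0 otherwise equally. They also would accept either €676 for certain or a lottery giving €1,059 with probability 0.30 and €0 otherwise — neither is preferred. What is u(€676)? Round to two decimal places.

0.07

The first gamble pins u(€1,059): it must equal 0.23·1 + 0.77·0 = 0.23.
Chaining: u(€676) = 0.30·0.23 + 0.70·0.00 = 0.0690.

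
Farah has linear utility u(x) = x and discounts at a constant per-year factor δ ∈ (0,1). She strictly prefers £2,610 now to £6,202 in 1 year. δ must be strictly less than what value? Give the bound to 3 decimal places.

Under u(x) = x this choice says 2610 > δ·6202.
So δ < 2610/6202 = 0.42083.

δ < 0.421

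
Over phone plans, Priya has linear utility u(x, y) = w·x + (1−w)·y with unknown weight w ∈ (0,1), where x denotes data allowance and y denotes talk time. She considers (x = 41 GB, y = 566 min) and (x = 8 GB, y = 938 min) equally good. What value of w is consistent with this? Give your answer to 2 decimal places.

w = 0.92

Indifference: w·41 + (1−w)·566 = w·8 + (1−w)·938.
w·(41−8) = (1−w)·(938−566), i.e. w·33 = (1−w)·372.
The marginal rate of substitution is 372/33, so w = 372/(33+372) = 0.92.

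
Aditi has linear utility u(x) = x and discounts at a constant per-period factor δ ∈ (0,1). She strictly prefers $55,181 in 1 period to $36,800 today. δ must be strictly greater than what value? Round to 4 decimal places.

δ > 0.6669

Under u(x) = x this choice says 36800 < δ·55181.
Dividing through by 55181 gives δ > 0.66690.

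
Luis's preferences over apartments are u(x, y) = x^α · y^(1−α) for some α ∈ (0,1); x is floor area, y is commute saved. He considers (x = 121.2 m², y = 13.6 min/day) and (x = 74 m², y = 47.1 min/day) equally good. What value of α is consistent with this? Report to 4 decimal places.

α ≈ 0.7157

Set the two utilities equal: 121.2^α·13.6^(1−α) = 74^α·47.1^(1−α).
(121.2/74)^α = (47.1/13.6)^(1−α); take logs: α·ln(121.2/74) = (1−α)·ln(47.1/13.6), i.e. α·0.4933770 = (1−α)·1.2422032.
With A = 0.4933770 and B = 1.2422032: α·A = (1−α)·B, so α = B/(A+B) = 1.2422032/1.7355802 ≈ 0.7157.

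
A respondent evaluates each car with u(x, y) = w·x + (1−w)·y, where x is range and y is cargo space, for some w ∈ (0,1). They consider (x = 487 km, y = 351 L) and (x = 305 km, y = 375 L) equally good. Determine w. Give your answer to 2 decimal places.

Equating utilities: w·487 + (1−w)·351 = w·305 + (1−w)·375.
Rearranging, 182·w − 24·(1−w) = 0.
The marginal rate of substitution is 24/182, so w = 24/(182+24) = 0.12.

w = 0.12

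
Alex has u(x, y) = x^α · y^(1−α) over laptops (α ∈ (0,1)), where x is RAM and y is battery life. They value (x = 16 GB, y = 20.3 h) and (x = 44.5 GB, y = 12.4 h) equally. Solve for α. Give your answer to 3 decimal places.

α ≈ 0.325

Set the two utilities equal: 16^α·20.3^(1−α) = 44.5^α·12.4^(1−α).
(16/44.5)^α = (12.4/20.3)^(1−α); take logs: α·ln(16/44.5) = (1−α)·ln(12.4/20.3), i.e. α·-1.022900 = (1−α)·-0.492924.
Thus α·(-1.515824) = -0.492924, so α = -0.492924/-1.515824 ≈ 0.325.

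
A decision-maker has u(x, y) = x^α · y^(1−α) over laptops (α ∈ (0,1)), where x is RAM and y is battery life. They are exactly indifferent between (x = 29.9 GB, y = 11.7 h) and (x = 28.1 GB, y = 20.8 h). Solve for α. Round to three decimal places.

Indifference: 29.9^α · 11.7^(1−α) = 28.1^α · 20.8^(1−α).
(29.9/28.1)^α = (20.8/11.7)^(1−α); take logs: α·ln(29.9/28.1) = (1−α)·ln(20.8/11.7), i.e. α·0.062089 = (1−α)·0.575364.
With A = 0.062089 and B = 0.575364: α·A = (1−α)·B, so α = B/(A+B) = 0.575364/0.637453 ≈ 0.903.

α ≈ 0.903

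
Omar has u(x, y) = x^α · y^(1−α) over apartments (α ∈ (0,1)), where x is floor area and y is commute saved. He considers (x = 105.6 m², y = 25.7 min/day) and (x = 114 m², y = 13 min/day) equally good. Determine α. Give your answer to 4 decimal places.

Set the two utilities equal: 105.6^α·25.7^(1−α) = 114^α·13^(1−α).
(105.6/114)^α = (13/25.7)^(1−α); take logs: α·ln(105.6/114) = (1−α)·ln(13/25.7), i.e. α·-0.0765401 = (1−α)·-0.6815416.
So α/(1−α) = (-0.6815416)/(-0.0765401) = 8.9043730, and α = 8.9043730/9.9043730 ≈ 0.8990.

α ≈ 0.8990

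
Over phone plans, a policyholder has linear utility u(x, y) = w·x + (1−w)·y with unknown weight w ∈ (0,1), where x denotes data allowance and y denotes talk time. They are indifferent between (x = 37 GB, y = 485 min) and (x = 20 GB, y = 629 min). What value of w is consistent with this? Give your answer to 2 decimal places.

w = 0.89

Equating utilities: w·37 + (1−w)·485 = w·20 + (1−w)·629.
w·(37−20) = (1−w)·(629−485), i.e. w·17 = (1−w)·144.
Hence w = 144/(17+144) = 144/161 = 0.89.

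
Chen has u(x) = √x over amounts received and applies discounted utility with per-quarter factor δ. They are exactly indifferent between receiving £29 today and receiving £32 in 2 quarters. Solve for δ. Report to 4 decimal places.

Equating discounted utilities: u(29) = δ^2·u(32) ⇒ δ^2 = u(29)/u(32).
With u(x) = √x: δ^2 = √29/√32 = √(29/32) = 0.95197.
Taking the square root: δ = 0.95197^(1/2) ≈ 0.9757.

δ ≈ 0.9757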